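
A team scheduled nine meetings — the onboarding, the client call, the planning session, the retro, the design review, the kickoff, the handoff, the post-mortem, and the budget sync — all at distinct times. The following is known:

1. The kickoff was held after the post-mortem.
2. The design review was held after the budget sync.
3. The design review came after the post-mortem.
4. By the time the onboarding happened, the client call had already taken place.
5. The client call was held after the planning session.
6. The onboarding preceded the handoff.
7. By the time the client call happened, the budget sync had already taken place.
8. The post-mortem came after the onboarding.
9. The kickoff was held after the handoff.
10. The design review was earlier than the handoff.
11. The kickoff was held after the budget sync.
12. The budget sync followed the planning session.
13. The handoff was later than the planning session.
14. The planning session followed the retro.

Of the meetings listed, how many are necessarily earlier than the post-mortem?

Directly stated before the post-mortem: the onboarding.
The budget sync reaches the post-mortem via the budget sync → the client call → the onboarding → the post-mortem.
The client call reaches the post-mortem via the client call → the onboarding → the post-mortem.
The planning session reaches the post-mortem via the planning session → the client call → the onboarding → the post-mortem.
Likewise the retro reaches the post-mortem by chaining the stated constraints.
That's the budget sync, the client call, the onboarding, the planning session, and the retro — 5 in all.

5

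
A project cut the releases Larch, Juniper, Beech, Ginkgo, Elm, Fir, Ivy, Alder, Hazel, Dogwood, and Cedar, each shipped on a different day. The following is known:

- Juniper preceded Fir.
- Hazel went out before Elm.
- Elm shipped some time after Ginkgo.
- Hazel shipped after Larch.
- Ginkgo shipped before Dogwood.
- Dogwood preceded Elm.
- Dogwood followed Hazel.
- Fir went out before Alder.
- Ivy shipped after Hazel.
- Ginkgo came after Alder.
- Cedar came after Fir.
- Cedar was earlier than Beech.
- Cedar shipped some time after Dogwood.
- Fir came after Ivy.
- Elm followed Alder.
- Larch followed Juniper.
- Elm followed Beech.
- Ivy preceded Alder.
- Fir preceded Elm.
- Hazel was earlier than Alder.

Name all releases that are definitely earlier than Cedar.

Directly stated before Cedar: Dogwood and Fir.
Alder reaches Cedar via Alder → Ginkgo → Dogwood → Cedar.
Ginkgo reaches Cedar via Ginkgo → Dogwood → Cedar.
Hazel reaches Cedar via Hazel → Dogwood → Cedar.
Likewise Ivy, Juniper, and Larch each reach Cedar by chaining the stated constraints.
No chain forces Beech (or any of the others) ahead of Cedar.

Alder, Dogwood, Fir, Ginkgo, Hazel, Ivy, Juniper, Larch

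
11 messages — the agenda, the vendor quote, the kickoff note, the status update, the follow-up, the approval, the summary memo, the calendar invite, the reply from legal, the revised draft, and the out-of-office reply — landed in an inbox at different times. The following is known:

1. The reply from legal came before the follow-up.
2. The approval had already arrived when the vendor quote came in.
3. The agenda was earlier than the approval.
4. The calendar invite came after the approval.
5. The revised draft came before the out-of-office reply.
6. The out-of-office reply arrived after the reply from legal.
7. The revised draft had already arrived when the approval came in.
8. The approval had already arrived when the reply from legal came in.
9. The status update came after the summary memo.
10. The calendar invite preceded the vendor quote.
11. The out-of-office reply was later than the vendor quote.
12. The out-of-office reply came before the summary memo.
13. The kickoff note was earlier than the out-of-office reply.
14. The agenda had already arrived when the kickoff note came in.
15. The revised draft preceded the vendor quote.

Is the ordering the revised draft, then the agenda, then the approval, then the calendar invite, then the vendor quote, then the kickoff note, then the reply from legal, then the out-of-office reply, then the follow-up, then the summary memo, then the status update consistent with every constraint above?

yes

Check each stated constraint against the proposed order — e.g. the approval is ahead of the reply from legal; the revised draft is ahead of the out-of-office reply. Every pair is in the required order; nothing is violated.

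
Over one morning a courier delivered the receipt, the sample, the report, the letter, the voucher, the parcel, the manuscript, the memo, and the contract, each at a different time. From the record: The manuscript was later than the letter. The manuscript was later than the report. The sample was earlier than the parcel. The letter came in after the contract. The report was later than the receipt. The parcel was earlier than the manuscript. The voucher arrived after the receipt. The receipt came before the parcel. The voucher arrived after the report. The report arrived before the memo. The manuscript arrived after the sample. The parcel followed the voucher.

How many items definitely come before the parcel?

Directly stated before the parcel: the receipt, the sample, and the voucher.
The report reaches the parcel via the report → the voucher → the parcel.
That's the receipt, the report, the sample, and the voucher — 4 in all.

4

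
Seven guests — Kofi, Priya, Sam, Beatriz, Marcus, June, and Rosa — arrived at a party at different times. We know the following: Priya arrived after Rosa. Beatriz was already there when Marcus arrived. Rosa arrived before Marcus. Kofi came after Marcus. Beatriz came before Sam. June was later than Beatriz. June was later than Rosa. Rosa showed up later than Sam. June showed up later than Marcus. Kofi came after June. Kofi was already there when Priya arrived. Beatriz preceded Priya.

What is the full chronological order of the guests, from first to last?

The constraints fix every adjacent pair, so only one ordering works:
Beatriz → Sam → Rosa → Marcus → June → Kofi → Priya.

Beatriz, Sam, Rosa, Marcus, June, Kofi, Priya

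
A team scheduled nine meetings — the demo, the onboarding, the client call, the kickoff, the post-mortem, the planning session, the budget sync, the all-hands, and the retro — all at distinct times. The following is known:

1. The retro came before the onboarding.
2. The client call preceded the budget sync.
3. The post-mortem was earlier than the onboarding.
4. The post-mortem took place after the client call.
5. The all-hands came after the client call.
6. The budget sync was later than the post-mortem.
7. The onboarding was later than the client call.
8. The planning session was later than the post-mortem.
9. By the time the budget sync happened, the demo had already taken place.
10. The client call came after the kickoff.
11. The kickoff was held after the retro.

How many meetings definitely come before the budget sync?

5

Directly stated before the budget sync: the client call, the demo, and the post-mortem.
The kickoff reaches the budget sync via the kickoff → the client call → the budget sync.
The retro reaches the budget sync via the retro → the kickoff → the client call → the budget sync.
That's the client call, the demo, the kickoff, the post-mortem, and the retro — 5 in all.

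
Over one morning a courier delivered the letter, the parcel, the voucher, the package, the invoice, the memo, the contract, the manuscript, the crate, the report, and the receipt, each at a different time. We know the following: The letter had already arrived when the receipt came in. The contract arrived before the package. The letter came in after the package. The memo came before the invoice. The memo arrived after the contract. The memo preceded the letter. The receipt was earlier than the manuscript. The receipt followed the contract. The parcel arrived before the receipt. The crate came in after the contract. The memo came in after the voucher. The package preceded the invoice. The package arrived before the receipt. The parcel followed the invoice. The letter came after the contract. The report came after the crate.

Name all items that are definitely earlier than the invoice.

the contract, the memo, the package, the voucher

Directly stated before the invoice: the memo and the package.
The contract reaches the invoice via the contract → the package → the invoice.
The voucher reaches the invoice via the voucher → the memo → the invoice.
No chain forces the parcel (or any of the others) ahead of the invoice.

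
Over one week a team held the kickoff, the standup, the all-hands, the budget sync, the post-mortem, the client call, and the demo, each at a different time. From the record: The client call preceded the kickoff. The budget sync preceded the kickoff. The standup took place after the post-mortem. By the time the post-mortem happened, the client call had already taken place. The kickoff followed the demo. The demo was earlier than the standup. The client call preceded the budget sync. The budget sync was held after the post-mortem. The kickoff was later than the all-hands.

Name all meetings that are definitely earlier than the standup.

the client call, the demo, the post-mortem

Directly stated before the standup: the demo and the post-mortem.
The client call reaches the standup via the client call → the post-mortem → the standup.
No chain forces the kickoff (or any of the others) ahead of the standup.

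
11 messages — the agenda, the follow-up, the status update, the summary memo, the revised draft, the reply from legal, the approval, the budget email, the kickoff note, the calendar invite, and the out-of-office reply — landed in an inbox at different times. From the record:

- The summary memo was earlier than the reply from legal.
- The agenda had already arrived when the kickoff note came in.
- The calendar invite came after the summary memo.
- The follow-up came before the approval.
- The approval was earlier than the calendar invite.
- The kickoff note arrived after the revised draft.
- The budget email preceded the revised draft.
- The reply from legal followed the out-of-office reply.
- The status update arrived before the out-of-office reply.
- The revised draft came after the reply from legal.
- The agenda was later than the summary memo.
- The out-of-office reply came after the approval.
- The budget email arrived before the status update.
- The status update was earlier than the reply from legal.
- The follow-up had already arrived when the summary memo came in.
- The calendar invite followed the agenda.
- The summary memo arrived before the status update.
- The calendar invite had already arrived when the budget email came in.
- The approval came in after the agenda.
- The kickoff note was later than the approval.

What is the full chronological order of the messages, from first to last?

the follow-up, the summary memo, the agenda, the approval, the calendar invite, the budget email, the status update, the out-of-office reply, the reply from legal, the revised draft, the kickoff note

The constraints fix every adjacent pair, so only one ordering works:
the follow-up → the summary memo → the agenda → the approval → the calendar invite → the budget email → the status update → the out-of-office reply → the reply from legal → the revised draft → the kickoff note.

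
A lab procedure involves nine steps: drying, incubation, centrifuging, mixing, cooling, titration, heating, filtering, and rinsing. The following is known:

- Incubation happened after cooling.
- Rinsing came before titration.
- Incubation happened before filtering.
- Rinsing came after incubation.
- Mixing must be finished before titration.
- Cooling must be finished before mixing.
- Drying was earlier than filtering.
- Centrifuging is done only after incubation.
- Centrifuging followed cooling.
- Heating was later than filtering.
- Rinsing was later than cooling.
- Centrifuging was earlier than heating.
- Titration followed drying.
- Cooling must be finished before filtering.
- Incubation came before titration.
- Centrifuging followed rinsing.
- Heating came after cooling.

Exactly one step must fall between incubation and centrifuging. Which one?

Tracing the constraints gives incubation → rinsing → centrifuging, so rinsing sits after incubation and before centrifuging.
No other step is forced both after incubation and before centrifuging.

rinsing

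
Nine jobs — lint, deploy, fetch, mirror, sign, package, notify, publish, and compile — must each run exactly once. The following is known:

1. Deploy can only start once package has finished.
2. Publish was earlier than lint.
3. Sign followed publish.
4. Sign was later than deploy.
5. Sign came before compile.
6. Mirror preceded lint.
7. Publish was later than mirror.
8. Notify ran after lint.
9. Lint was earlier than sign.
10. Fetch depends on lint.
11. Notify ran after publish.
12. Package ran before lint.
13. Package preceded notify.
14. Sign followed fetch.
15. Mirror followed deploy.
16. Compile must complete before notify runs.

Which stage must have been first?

package

Package has a chain of constraints placing it before every other stage, so package must be first.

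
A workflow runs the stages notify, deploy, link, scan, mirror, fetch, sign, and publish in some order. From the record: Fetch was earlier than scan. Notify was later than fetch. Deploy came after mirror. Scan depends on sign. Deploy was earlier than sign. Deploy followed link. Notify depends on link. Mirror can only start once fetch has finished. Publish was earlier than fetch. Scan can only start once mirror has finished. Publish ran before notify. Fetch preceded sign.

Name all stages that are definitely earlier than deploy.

Directly stated before deploy: link and mirror.
Fetch reaches deploy via fetch → mirror → deploy.
Publish reaches deploy via publish → fetch → mirror → deploy.
No chain forces notify (or any of the others) ahead of deploy.

fetch, link, mirror, publish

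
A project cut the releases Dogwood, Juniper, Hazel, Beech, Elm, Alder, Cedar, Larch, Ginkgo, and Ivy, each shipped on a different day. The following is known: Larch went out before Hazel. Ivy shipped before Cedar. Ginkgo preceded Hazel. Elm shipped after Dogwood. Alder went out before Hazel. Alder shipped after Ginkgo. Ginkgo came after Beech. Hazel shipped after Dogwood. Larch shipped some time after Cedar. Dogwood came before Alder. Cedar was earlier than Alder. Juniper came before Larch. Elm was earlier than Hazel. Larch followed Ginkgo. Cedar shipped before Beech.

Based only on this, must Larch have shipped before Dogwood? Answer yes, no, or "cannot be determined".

No chain of stated constraints runs from Larch to Dogwood, and none runs from Dogwood to Larch either.
So the relative order of Larch and Dogwood is not fixed by the given facts.

cannot be determined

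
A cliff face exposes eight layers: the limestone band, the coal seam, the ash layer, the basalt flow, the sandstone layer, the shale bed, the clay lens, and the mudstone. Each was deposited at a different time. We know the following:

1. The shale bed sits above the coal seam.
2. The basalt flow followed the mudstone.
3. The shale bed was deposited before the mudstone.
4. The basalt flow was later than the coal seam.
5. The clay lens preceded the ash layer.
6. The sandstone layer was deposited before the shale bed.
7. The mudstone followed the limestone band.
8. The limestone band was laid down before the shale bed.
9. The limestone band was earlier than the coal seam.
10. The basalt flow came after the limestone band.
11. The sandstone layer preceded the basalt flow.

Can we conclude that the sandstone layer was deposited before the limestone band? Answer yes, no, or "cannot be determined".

No chain of stated constraints runs from the sandstone layer to the limestone band, and none runs from the limestone band to the sandstone layer either.
So the relative order of the sandstone layer and the limestone band is not fixed by the given facts.

cannot be determined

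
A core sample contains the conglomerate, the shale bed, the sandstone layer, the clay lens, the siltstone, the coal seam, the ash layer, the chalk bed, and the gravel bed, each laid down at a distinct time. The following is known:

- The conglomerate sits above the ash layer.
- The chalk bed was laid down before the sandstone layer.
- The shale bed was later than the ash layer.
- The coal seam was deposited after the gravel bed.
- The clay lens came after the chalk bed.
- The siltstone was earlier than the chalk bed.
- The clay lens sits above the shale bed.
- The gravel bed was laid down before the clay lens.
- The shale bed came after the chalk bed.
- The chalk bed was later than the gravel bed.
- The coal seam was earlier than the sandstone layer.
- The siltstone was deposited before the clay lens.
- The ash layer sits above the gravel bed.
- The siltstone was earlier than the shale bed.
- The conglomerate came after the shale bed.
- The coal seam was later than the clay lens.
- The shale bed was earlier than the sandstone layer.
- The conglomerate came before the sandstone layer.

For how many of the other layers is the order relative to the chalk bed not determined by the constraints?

1

Forced before the chalk bed: the gravel bed and the siltstone; forced after the chalk bed: the clay lens, the coal seam, the conglomerate, the sandstone layer, and the shale bed.
That leaves the ash layer with no forced order relative to the chalk bed — 1.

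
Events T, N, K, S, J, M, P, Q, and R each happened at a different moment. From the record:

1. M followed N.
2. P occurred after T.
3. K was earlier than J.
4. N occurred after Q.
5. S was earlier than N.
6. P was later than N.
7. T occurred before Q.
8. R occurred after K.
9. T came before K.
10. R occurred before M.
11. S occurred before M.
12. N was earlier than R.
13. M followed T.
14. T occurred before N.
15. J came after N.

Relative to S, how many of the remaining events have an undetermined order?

3

Forced after S: J, M, N, P, and R.
That leaves K, Q, and T with no forced order relative to S — 3.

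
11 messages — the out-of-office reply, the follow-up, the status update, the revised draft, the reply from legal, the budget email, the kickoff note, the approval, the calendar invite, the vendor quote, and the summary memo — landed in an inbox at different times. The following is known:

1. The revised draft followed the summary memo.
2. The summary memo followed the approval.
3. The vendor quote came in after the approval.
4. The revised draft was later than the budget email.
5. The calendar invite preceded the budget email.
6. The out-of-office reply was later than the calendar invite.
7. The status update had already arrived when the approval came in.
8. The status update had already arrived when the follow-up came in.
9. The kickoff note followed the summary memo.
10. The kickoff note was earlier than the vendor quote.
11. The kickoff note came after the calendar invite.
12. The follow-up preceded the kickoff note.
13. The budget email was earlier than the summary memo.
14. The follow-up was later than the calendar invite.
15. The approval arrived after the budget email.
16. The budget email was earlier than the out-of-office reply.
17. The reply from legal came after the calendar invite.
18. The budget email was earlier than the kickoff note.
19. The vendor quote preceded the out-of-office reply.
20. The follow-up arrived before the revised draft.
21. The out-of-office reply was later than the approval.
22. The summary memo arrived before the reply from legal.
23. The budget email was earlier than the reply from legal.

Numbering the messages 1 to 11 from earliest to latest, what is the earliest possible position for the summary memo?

The approval, the budget email, the calendar invite, and the status update must all come before the summary memo — 4 forced predecessors.
Nothing else is forced ahead of the summary memo, so its earliest slot is position 4 + 1 = 5.

5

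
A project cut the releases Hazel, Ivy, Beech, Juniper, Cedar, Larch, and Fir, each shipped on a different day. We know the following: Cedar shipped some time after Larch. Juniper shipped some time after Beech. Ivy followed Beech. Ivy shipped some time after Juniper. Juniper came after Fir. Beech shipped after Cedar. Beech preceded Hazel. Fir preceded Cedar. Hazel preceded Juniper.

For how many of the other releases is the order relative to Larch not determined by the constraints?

Forced after Larch: Beech, Cedar, Hazel, Ivy, and Juniper.
That leaves Fir with no forced order relative to Larch — 1.

1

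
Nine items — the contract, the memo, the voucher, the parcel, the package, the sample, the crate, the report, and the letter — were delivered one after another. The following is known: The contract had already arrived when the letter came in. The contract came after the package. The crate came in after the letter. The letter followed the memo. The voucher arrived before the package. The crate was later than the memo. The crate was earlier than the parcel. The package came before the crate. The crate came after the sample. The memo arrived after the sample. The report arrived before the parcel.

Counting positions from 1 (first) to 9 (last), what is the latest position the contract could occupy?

6

The contract must come before the crate, the letter, and the parcel — 3 items forced after it.
Everything else can be placed before the contract in some valid order, so the contract can sit as late as position 9 − 3 = 6.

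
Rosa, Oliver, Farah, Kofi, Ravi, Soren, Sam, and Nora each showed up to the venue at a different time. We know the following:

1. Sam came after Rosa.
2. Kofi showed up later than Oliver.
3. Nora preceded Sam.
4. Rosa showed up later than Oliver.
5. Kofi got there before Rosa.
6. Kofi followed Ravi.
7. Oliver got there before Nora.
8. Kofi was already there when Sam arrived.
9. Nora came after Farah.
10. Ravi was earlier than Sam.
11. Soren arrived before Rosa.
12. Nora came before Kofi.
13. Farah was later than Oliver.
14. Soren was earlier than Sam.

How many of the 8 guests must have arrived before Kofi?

Directly stated before Kofi: Nora, Oliver, and Ravi.
Farah reaches Kofi via Farah → Nora → Kofi.
No chain forces Rosa (or any of the others) ahead of Kofi.
That's Farah, Nora, Oliver, and Ravi — 4 in all.

4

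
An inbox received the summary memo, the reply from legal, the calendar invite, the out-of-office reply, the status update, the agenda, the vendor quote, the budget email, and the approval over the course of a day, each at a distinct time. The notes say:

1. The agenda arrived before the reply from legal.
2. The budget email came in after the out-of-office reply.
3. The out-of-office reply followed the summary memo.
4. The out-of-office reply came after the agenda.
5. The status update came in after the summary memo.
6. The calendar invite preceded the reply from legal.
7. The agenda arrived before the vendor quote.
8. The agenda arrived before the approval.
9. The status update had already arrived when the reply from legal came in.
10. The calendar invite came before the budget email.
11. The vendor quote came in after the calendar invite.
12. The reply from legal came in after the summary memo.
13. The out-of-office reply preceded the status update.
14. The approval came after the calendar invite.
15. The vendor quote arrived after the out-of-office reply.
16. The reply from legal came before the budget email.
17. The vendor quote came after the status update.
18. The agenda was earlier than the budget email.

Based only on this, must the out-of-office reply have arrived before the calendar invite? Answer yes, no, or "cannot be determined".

cannot be determined

No chain of stated constraints runs from the out-of-office reply to the calendar invite, and none runs from the calendar invite to the out-of-office reply either.
So the relative order of the out-of-office reply and the calendar invite is not fixed by the given facts.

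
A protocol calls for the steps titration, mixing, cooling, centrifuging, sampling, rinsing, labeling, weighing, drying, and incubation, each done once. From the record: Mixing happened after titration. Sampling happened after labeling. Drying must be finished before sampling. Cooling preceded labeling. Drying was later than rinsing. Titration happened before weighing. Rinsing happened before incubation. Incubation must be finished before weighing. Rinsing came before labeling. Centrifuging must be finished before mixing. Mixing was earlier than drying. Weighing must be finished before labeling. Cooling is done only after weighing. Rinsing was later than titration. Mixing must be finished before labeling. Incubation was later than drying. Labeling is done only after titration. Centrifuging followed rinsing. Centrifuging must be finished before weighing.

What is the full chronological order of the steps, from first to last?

titration, rinsing, centrifuging, mixing, drying, incubation, weighing, cooling, labeling, sampling

The constraints fix every adjacent pair, so only one ordering works:
titration → rinsing → centrifuging → mixing → drying → incubation → weighing → cooling → labeling → sampling.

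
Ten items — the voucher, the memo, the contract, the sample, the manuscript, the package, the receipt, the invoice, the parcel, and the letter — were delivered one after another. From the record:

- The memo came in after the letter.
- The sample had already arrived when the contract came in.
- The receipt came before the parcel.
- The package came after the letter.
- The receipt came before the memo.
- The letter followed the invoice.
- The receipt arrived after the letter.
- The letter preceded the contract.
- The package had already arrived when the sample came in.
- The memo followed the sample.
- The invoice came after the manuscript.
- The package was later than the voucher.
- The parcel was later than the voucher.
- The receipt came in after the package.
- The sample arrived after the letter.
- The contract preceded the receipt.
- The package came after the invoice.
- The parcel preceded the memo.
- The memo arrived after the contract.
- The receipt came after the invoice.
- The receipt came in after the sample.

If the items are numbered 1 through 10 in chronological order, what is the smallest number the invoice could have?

The manuscript must come before the invoice — 1 forced predecessor.
Nothing else is forced ahead of the invoice, so its earliest slot is position 1 + 1 = 2.

2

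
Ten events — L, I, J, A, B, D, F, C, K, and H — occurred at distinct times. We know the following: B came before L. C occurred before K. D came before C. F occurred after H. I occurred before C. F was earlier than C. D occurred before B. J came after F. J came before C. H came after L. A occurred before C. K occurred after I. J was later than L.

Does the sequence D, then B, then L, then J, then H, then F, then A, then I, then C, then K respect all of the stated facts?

The constraints require F before J, but in the proposed sequence J appears ahead of F. That one violation is enough.

no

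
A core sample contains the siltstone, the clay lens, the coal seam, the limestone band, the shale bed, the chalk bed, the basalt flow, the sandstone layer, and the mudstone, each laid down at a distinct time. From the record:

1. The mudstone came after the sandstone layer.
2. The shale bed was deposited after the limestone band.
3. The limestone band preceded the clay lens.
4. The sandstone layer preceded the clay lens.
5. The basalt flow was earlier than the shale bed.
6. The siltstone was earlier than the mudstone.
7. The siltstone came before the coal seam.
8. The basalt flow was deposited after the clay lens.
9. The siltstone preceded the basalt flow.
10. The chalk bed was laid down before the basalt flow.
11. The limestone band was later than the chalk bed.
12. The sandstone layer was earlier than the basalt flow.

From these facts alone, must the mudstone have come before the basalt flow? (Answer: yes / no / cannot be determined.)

cannot be determined

No chain of stated constraints runs from the mudstone to the basalt flow, and none runs from the basalt flow to the mudstone either.
So the relative order of the mudstone and the basalt flow is not fixed by the given facts.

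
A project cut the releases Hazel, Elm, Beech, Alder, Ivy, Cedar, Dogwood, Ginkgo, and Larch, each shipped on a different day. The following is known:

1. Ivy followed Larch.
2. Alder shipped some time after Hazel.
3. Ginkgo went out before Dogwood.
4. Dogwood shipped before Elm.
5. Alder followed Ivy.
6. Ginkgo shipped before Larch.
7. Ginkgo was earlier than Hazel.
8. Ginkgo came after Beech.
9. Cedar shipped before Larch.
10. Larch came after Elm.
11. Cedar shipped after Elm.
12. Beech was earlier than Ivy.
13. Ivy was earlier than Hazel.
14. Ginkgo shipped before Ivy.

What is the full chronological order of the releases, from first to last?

The constraints fix every adjacent pair, so only one ordering works:
Beech → Ginkgo → Dogwood → Elm → Cedar → Larch → Ivy → Hazel → Alder.

Beech, Ginkgo, Dogwood, Elm, Cedar, Larch, Ivy, Hazel, Alder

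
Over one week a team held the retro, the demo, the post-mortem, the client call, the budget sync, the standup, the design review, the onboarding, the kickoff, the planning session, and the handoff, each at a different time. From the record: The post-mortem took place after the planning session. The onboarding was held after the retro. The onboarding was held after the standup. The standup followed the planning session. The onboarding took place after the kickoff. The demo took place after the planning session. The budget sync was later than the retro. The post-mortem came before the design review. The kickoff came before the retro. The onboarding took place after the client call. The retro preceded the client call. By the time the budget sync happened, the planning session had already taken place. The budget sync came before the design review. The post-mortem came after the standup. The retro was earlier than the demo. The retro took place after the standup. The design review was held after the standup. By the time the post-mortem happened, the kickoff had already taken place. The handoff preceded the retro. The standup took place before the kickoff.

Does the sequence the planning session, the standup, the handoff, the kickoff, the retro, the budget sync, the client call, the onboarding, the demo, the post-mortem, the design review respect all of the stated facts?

Check each stated constraint against the proposed order — e.g. the planning session is ahead of the post-mortem; the standup is ahead of the design review. Every pair is in the required order; nothing is violated.

yes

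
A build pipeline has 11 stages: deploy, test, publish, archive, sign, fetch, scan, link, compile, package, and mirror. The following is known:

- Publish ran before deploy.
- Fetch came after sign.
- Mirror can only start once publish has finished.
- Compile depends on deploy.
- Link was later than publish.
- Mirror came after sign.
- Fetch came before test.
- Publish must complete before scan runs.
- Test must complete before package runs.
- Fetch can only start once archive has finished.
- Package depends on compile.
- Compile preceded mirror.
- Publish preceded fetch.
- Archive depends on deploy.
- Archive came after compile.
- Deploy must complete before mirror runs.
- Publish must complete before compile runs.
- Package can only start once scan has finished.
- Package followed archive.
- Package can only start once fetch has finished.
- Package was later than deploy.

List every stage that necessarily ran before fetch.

Directly stated before fetch: archive, publish, and sign.
Compile reaches fetch via compile → archive → fetch.
Deploy reaches fetch via deploy → archive → fetch.
No chain forces link (or any of the others) ahead of fetch.

archive, compile, deploy, publish, sign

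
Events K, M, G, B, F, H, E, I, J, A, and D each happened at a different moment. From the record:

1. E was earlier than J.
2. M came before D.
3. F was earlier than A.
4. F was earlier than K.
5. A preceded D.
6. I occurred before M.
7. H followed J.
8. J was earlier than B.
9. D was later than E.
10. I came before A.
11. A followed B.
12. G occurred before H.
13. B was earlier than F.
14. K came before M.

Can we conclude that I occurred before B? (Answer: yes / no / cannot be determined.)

No chain of stated constraints runs from I to B, and none runs from B to I either.
So the relative order of I and B is not fixed by the given facts.

cannot be determined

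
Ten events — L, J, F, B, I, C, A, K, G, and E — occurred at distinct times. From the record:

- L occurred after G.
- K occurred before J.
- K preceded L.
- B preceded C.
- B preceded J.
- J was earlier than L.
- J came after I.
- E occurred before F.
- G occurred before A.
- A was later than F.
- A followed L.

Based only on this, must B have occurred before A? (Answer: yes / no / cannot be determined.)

yes

Chain the constraints: B → J → L → A. Each link is directly stated, so B comes before A.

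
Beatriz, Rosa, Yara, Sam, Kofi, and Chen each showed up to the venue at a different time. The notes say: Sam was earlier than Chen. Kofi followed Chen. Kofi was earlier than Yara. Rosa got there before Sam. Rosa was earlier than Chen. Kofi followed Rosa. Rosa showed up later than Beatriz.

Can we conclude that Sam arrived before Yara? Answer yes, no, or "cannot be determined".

yes

Chain the constraints: Sam → Chen → Kofi → Yara. Each link is directly stated, so Sam comes before Yara.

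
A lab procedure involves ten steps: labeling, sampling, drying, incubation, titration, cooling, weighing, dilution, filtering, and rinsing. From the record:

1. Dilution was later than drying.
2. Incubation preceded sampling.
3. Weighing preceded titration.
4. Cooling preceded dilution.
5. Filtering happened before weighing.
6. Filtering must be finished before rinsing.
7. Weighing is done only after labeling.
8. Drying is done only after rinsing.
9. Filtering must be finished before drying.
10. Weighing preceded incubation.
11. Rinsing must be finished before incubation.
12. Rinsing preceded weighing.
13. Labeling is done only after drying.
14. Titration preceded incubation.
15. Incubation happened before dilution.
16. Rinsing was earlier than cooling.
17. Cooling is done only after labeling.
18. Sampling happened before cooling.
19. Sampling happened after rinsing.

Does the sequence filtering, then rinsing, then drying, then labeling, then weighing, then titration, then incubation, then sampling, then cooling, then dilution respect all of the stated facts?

Check each stated constraint against the proposed order — e.g. drying is ahead of dilution; rinsing is ahead of cooling. Every pair is in the required order; nothing is violated.

yes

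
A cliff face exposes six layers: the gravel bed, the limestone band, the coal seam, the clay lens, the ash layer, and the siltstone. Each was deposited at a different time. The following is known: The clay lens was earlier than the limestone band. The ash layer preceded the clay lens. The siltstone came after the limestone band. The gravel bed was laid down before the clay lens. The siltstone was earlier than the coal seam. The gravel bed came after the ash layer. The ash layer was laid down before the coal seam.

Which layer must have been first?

The ash layer has a chain of constraints placing it before every other layer, so the ash layer must be first.

the ash layer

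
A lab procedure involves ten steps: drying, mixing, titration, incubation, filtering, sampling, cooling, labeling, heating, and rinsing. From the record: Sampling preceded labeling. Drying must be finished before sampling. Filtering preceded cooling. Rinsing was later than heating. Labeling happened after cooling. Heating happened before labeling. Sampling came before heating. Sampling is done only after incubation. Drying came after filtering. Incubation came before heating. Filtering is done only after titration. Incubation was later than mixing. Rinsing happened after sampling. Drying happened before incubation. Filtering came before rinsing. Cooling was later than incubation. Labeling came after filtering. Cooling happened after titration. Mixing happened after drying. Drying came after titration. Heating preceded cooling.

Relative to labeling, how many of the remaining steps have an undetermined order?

Forced before labeling: cooling, drying, filtering, heating, incubation, mixing, sampling, and titration.
That leaves rinsing with no forced order relative to labeling — 1.

1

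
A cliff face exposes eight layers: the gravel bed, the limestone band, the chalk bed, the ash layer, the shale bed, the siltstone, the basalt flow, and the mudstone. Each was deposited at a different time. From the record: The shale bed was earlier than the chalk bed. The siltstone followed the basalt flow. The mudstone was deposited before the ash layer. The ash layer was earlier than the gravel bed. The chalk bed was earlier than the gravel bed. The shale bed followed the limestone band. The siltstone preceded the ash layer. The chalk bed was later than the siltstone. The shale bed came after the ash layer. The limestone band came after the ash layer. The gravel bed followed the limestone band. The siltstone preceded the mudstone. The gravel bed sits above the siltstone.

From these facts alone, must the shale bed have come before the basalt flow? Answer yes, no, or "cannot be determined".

Tracing the constraints gives the basalt flow → the siltstone → the ash layer → the shale bed, so the basalt flow must come before the shale bed.
That means the shale bed cannot be before the basalt flow.

no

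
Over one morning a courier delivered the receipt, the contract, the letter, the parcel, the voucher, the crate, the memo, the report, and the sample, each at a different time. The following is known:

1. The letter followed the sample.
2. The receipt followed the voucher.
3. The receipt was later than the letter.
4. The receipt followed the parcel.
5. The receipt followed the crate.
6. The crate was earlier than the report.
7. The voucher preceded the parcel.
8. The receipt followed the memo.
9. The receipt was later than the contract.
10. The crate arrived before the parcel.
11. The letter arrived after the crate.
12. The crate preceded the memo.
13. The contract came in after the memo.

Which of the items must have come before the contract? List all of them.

the crate, the memo

Directly stated before the contract: the memo.
The crate reaches the contract via the crate → the memo → the contract.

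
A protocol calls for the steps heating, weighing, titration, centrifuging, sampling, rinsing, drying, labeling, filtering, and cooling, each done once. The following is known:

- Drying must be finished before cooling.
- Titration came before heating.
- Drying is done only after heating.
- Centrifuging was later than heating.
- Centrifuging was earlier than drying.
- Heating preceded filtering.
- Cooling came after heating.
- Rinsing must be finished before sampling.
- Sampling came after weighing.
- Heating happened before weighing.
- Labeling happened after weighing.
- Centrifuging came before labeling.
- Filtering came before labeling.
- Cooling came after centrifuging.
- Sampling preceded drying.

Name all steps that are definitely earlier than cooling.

centrifuging, drying, heating, rinsing, sampling, titration, weighing

Directly stated before cooling: centrifuging, drying, and heating.
Rinsing reaches cooling via rinsing → sampling → drying → cooling.
Sampling reaches cooling via sampling → drying → cooling.
Titration reaches cooling via titration → heating → cooling.
Likewise weighing reaches cooling by chaining the stated constraints.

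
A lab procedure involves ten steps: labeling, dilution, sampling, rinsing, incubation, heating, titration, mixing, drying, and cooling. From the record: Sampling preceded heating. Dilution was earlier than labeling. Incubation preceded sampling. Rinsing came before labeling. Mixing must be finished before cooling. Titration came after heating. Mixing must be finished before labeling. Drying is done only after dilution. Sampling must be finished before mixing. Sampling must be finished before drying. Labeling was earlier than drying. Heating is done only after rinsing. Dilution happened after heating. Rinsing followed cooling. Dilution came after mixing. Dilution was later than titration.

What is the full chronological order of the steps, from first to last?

The constraints fix every adjacent pair, so only one ordering works:
incubation → sampling → mixing → cooling → rinsing → heating → titration → dilution → labeling → drying.

incubation, sampling, mixing, cooling, rinsing, heating, titration, dilution, labeling, drying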